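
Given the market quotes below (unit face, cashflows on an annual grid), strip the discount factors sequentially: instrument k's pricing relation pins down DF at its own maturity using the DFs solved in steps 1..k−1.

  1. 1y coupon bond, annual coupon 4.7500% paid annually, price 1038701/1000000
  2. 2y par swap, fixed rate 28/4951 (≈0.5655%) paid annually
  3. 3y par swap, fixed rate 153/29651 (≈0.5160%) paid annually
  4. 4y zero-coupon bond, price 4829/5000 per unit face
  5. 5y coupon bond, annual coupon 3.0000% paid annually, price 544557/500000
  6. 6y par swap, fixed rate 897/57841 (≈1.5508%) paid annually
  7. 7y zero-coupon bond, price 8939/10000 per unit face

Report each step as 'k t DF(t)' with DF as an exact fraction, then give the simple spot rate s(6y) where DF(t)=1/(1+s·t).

1 1 2479/2500
2 2 618/625
3 3 9847/10000
4 4 4829/5000
5 5 9429/10000
6 6 9103/10000
7 7 8939/10000
s(6y) = (1/(9103/10000) − 1)/(6) = 299/18206 ≈ 1.6423%

step 1 [1y] bond c/1=19/400: DF=(1038701/1000000 − 19/400·(0))/(1+19/400) = 2479/2500 ≈ 0.991600
step 2 [2y] swap r/1=28/4951: DF=(1 − 28/4951·(0.991600))/(1+28/4951) = 618/625 ≈ 0.988800
step 3 [3y] swap r/1=153/29651: DF=(1 − 153/29651·(0.991600+0.988800))/(1+153/29651) = 9847/10000 ≈ 0.984700
step 4 [4y] zero: DF = P = 4829/5000 ≈ 0.965800
step 5 [5y] bond c/1=3/100: DF=(544557/500000 − 3/100·(0.991600+0.988800+0.984700+0.965800))/(1+3/100) = 9429/10000 ≈ 0.942900
step 6 [6y] swap r/1=897/57841: DF=(1 − 897/57841·(0.991600+0.988800+0.984700+0.965800+0.942900))/(1+897/57841) = 9103/10000 ≈ 0.910300
step 7 [7y] zero: DF = P = 8939/10000 ≈ 0.893900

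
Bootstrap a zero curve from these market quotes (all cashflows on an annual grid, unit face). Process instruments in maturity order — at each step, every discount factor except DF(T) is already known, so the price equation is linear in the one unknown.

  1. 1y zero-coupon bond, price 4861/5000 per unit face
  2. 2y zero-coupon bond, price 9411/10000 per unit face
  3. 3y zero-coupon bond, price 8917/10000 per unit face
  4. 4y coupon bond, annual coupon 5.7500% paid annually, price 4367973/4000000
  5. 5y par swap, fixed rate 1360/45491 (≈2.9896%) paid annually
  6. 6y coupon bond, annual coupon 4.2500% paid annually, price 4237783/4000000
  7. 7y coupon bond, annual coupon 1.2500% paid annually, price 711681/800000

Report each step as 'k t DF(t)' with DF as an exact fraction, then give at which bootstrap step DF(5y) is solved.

step 1 [1y] zero: DF = P = 4861/5000 ≈ 0.972200
step 2 [2y] zero: DF = P = 9411/10000 ≈ 0.941100
step 3 [3y] zero: DF = P = 8917/10000 ≈ 0.891700
step 4 [4y] bond c/1=23/400: DF=(4367973/4000000 − 23/400·(0.972200+0.941100+0.891700))/(1+23/400) = 8801/10000 ≈ 0.880100
step 5 [5y] swap r/1=1360/45491: DF=(1 − 1360/45491·(0.972200+0.941100+0.891700+0.880100))/(1+1360/45491) = 108/125 ≈ 0.864000
step 6 [6y] bond c/1=17/400: DF=(4237783/4000000 − 17/400·(0.972200+0.941100+0.891700+0.880100+0.864000))/(1+17/400) = 2077/2500 ≈ 0.830800
step 7 [7y] bond c/1=1/80: DF=(711681/800000 − 1/80·(0.972200+0.941100+0.891700+0.880100+0.864000+0.830800))/(1+1/80) = 4061/5000 ≈ 0.812200

1 1 4861/5000
2 2 9411/10000
3 3 8917/10000
4 4 8801/10000
5 5 108/125
6 6 2077/2500
7 7 4061/5000
DF(5y) is solved at step 5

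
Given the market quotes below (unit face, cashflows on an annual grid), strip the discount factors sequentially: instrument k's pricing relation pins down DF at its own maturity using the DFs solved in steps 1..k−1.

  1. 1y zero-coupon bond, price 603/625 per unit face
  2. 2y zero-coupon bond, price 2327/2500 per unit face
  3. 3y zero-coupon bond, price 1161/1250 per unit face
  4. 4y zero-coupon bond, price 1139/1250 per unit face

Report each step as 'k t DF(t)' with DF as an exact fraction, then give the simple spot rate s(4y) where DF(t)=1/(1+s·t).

1 1 603/625
2 2 2327/2500
3 3 1161/1250
4 4 1139/1250
s(4y) = (1/(1139/1250) − 1)/(4) = 111/4556 ≈ 2.4363%

step 1 [1y] zero: DF = P = 603/625 ≈ 0.964800
step 2 [2y] zero: DF = P = 2327/2500 ≈ 0.930800
step 3 [3y] zero: DF = P = 1161/1250 ≈ 0.928800
step 4 [4y] zero: DF = P = 1139/1250 ≈ 0.911200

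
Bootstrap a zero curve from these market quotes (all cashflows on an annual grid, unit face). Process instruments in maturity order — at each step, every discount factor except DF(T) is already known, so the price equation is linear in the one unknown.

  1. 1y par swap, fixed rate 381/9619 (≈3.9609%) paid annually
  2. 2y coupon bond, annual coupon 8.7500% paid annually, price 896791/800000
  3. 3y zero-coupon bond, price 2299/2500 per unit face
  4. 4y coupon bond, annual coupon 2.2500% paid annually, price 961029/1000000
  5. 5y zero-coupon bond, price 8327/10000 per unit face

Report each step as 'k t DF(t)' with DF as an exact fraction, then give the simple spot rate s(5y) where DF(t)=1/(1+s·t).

1 1 9619/10000
2 2 4767/5000
3 3 2299/2500
4 4 351/400
5 5 8327/10000
s(5y) = (1/(8327/10000) − 1)/(5) = 1673/41635 ≈ 4.0183%

step 1 [1y] swap r/1=381/9619: DF=(1 − 381/9619·(0))/(1+381/9619) = 9619/10000 ≈ 0.961900
step 2 [2y] bond c/1=7/80: DF=(896791/800000 − 7/80·(0.961900))/(1+7/80) = 4767/5000 ≈ 0.953400
step 3 [3y] zero: DF = P = 2299/2500 ≈ 0.919600
step 4 [4y] bond c/1=9/400: DF=(961029/1000000 − 9/400·(0.961900+0.953400+0.919600))/(1+9/400) = 351/400 ≈ 0.877500
step 5 [5y] zero: DF = P = 8327/10000 ≈ 0.832700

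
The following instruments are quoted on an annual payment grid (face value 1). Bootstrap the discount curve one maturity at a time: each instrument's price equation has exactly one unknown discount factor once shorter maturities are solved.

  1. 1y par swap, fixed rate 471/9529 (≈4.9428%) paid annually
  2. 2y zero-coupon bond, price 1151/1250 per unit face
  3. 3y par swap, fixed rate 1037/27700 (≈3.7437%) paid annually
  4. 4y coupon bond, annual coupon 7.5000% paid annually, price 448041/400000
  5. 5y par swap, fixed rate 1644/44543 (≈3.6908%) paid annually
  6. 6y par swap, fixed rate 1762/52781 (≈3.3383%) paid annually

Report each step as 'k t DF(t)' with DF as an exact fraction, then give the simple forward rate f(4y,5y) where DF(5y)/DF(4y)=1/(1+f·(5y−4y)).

1 1 9529/10000
2 2 1151/1250
3 3 8963/10000
4 4 8487/10000
5 5 2089/2500
6 6 4119/5000
f(4y,5y) = ((8487/10000)/(2089/2500) − 1)/(1) = 131/8356 ≈ 1.5677%

step 1 [1y] swap r/1=471/9529: DF=(1 − 471/9529·(0))/(1+471/9529) = 9529/10000 ≈ 0.952900
step 2 [2y] zero: DF = P = 1151/1250 ≈ 0.920800
step 3 [3y] swap r/1=1037/27700: DF=(1 − 1037/27700·(0.952900+0.920800))/(1+1037/27700) = 8963/10000 ≈ 0.896300
step 4 [4y] bond c/1=3/40: DF=(448041/400000 − 3/40·(0.952900+0.920800+0.896300))/(1+3/40) = 8487/10000 ≈ 0.848700
step 5 [5y] swap r/1=1644/44543: DF=(1 − 1644/44543·(0.952900+0.920800+0.896300+0.848700))/(1+1644/44543) = 2089/2500 ≈ 0.835600
step 6 [6y] swap r/1=1762/52781: DF=(1 − 1762/52781·(0.952900+0.920800+0.896300+0.848700+0.835600))/(1+1762/52781) = 4119/5000 ≈ 0.823800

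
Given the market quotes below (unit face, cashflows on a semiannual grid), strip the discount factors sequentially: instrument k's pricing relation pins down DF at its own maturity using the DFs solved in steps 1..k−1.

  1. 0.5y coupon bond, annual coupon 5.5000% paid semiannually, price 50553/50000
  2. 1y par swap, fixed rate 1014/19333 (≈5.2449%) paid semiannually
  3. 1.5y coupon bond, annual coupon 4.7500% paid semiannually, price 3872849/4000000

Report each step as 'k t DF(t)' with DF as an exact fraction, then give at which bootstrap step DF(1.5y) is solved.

step 1 [0.5y] bond c/2=11/400: DF=(50553/50000 − 11/400·(0))/(1+11/400) = 123/125 ≈ 0.984000
step 2 [1y] swap r/2=507/19333: DF=(1 − 507/19333·(0.984000))/(1+507/19333) = 9493/10000 ≈ 0.949300
step 3 [1.5y] bond c/2=19/800: DF=(3872849/4000000 − 19/800·(0.984000+0.949300))/(1+19/800) = 9009/10000 ≈ 0.900900

1 1/2 123/125
2 1 9493/10000
3 3/2 9009/10000
DF(1.5y) is solved at step 3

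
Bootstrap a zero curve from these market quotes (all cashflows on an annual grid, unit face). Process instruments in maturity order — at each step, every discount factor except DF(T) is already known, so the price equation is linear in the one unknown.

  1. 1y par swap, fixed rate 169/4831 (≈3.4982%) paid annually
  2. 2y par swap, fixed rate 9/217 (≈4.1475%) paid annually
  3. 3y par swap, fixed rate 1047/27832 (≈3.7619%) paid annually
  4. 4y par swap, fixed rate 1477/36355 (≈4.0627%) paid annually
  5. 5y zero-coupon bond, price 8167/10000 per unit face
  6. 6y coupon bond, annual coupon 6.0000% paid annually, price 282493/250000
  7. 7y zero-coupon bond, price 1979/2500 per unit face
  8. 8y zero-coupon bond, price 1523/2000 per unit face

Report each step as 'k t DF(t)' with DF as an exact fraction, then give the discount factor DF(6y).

step 1 [1y] swap r/1=169/4831: DF=(1 − 169/4831·(0))/(1+169/4831) = 4831/5000 ≈ 0.966200
step 2 [2y] swap r/1=9/217: DF=(1 − 9/217·(0.966200))/(1+9/217) = 9217/10000 ≈ 0.921700
step 3 [3y] swap r/1=1047/27832: DF=(1 − 1047/27832·(0.966200+0.921700))/(1+1047/27832) = 8953/10000 ≈ 0.895300
step 4 [4y] swap r/1=1477/36355: DF=(1 − 1477/36355·(0.966200+0.921700+0.895300))/(1+1477/36355) = 8523/10000 ≈ 0.852300
step 5 [5y] zero: DF = P = 8167/10000 ≈ 0.816700
step 6 [6y] bond c/1=3/50: DF=(282493/250000 − 3/50·(0.966200+0.921700+0.895300+0.852300+0.816700))/(1+3/50) = 407/500 ≈ 0.814000
step 7 [7y] zero: DF = P = 1979/2500 ≈ 0.791600
step 8 [8y] zero: DF = P = 1523/2000 ≈ 0.761500

1 1 4831/5000
2 2 9217/10000
3 3 8953/10000
4 4 8523/10000
5 5 8167/10000
6 6 407/500
7 7 1979/2500
8 8 1523/2000
DF(6y) = 407/500 ≈ 0.814000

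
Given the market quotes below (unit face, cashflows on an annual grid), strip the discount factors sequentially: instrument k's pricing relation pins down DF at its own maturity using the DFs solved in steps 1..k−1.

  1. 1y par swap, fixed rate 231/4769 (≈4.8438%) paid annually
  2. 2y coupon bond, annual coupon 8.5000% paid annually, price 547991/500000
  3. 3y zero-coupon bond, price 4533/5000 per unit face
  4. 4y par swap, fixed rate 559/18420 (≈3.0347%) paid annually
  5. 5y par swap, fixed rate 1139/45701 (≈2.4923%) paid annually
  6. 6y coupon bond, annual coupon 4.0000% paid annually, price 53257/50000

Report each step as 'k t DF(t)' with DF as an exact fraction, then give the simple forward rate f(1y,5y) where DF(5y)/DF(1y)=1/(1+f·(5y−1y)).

1 1 4769/5000
2 2 4677/5000
3 3 4533/5000
4 4 4441/5000
5 5 8861/10000
6 6 2121/2500
f(1y,5y) = ((4769/5000)/(8861/10000) − 1)/(4) = 677/35444 ≈ 1.9101%

step 1 [1y] swap r/1=231/4769: DF=(1 − 231/4769·(0))/(1+231/4769) = 4769/5000 ≈ 0.953800
step 2 [2y] bond c/1=17/200: DF=(547991/500000 − 17/200·(0.953800))/(1+17/200) = 4677/5000 ≈ 0.935400
step 3 [3y] zero: DF = P = 4533/5000 ≈ 0.906600
step 4 [4y] swap r/1=559/18420: DF=(1 − 559/18420·(0.953800+0.935400+0.906600))/(1+559/18420) = 4441/5000 ≈ 0.888200
step 5 [5y] swap r/1=1139/45701: DF=(1 − 1139/45701·(0.953800+0.935400+0.906600+0.888200))/(1+1139/45701) = 8861/10000 ≈ 0.886100
step 6 [6y] bond c/1=1/25: DF=(53257/50000 − 1/25·(0.953800+0.935400+0.906600+0.888200+0.886100))/(1+1/25) = 2121/2500 ≈ 0.848400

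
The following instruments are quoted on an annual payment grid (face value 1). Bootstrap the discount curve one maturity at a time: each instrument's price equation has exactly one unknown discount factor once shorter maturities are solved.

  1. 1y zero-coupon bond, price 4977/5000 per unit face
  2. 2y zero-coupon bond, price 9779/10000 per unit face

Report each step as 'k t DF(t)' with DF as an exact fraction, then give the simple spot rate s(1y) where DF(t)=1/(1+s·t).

step 1 [1y] zero: DF = P = 4977/5000 ≈ 0.995400
step 2 [2y] zero: DF = P = 9779/10000 ≈ 0.977900

1 1 4977/5000
2 2 9779/10000
s(1y) = (1/(4977/5000) − 1)/(1) = 23/4977 ≈ 0.4621%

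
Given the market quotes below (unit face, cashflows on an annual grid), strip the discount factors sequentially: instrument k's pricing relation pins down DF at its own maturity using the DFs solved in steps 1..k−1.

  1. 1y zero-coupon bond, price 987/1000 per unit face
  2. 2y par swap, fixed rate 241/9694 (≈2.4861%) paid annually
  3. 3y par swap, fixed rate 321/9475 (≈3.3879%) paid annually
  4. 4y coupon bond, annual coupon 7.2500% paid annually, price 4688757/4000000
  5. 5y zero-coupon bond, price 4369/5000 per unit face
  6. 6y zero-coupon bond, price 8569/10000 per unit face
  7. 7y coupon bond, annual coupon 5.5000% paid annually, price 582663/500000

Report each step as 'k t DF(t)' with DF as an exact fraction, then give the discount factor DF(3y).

1 1 987/1000
2 2 4759/5000
3 3 9037/10000
4 4 563/625
5 5 4369/5000
6 6 8569/10000
7 7 512/625
DF(3y) = 9037/10000 ≈ 0.903700

step 1 [1y] zero: DF = P = 987/1000 ≈ 0.987000
step 2 [2y] swap r/1=241/9694: DF=(1 − 241/9694·(0.987000))/(1+241/9694) = 4759/5000 ≈ 0.951800
step 3 [3y] swap r/1=321/9475: DF=(1 − 321/9475·(0.987000+0.951800))/(1+321/9475) = 9037/10000 ≈ 0.903700
step 4 [4y] bond c/1=29/400: DF=(4688757/4000000 − 29/400·(0.987000+0.951800+0.903700))/(1+29/400) = 563/625 ≈ 0.900800
step 5 [5y] zero: DF = P = 4369/5000 ≈ 0.873800
step 6 [6y] zero: DF = P = 8569/10000 ≈ 0.856900
step 7 [7y] bond c/1=11/200: DF=(582663/500000 − 11/200·(0.987000+0.951800+0.903700+0.900800+0.873800+0.856900))/(1+11/200) = 512/625 ≈ 0.819200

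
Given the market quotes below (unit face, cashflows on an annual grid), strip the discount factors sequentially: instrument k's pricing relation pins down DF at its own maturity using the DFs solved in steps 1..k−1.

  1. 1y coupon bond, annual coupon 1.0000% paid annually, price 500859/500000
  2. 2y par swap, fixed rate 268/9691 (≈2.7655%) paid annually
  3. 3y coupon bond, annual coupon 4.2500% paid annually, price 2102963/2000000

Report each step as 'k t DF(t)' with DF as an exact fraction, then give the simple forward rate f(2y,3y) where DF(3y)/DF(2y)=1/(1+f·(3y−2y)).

1 1 4959/5000
2 2 1183/1250
3 3 581/625
f(2y,3y) = ((1183/1250)/(581/625) − 1)/(1) = 3/166 ≈ 1.8072%

step 1 [1y] bond c/1=1/100: DF=(500859/500000 − 1/100·(0))/(1+1/100) = 4959/5000 ≈ 0.991800
step 2 [2y] swap r/1=268/9691: DF=(1 − 268/9691·(0.991800))/(1+268/9691) = 1183/1250 ≈ 0.946400
step 3 [3y] bond c/1=17/400: DF=(2102963/2000000 − 17/400·(0.991800+0.946400))/(1+17/400) = 581/625 ≈ 0.929600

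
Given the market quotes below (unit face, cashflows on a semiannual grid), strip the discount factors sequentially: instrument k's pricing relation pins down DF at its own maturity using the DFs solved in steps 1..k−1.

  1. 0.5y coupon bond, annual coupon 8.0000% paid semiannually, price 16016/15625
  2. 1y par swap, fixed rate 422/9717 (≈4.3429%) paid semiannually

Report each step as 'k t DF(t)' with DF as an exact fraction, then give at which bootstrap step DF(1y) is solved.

step 1 [0.5y] bond c/2=1/25: DF=(16016/15625 − 1/25·(0))/(1+1/25) = 616/625 ≈ 0.985600
step 2 [1y] swap r/2=211/9717: DF=(1 − 211/9717·(0.985600))/(1+211/9717) = 4789/5000 ≈ 0.957800

1 1/2 616/625
2 1 4789/5000
DF(1y) is solved at step 2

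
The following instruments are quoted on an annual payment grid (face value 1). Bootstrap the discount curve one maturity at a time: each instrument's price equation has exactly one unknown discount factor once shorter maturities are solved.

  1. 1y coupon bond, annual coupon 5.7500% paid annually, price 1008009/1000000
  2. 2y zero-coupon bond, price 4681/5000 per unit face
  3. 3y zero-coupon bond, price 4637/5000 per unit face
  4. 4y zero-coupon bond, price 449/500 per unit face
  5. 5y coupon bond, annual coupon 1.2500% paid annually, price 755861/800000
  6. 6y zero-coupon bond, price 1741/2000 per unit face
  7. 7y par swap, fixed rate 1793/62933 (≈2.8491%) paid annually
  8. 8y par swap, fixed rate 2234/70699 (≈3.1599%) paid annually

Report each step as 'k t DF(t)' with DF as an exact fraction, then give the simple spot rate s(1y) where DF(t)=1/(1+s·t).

1 1 2383/2500
2 2 4681/5000
3 3 4637/5000
4 4 449/500
5 5 8873/10000
6 6 1741/2000
7 7 8207/10000
8 8 3883/5000
s(1y) = (1/(2383/2500) − 1)/(1) = 117/2383 ≈ 4.9098%

step 1 [1y] bond c/1=23/400: DF=(1008009/1000000 − 23/400·(0))/(1+23/400) = 2383/2500 ≈ 0.953200
step 2 [2y] zero: DF = P = 4681/5000 ≈ 0.936200
step 3 [3y] zero: DF = P = 4637/5000 ≈ 0.927400
step 4 [4y] zero: DF = P = 449/500 ≈ 0.898000
step 5 [5y] bond c/1=1/80: DF=(755861/800000 − 1/80·(0.953200+0.936200+0.927400+0.898000))/(1+1/80) = 8873/10000 ≈ 0.887300
step 6 [6y] zero: DF = P = 1741/2000 ≈ 0.870500
step 7 [7y] swap r/1=1793/62933: DF=(1 − 1793/62933·(0.953200+0.936200+0.927400+0.898000+0.887300+0.870500))/(1+1793/62933) = 8207/10000 ≈ 0.820700
step 8 [8y] swap r/1=2234/70699: DF=(1 − 2234/70699·(0.953200+0.936200+0.927400+0.898000+0.887300+0.870500+0.820700))/(1+2234/70699) = 3883/5000 ≈ 0.776600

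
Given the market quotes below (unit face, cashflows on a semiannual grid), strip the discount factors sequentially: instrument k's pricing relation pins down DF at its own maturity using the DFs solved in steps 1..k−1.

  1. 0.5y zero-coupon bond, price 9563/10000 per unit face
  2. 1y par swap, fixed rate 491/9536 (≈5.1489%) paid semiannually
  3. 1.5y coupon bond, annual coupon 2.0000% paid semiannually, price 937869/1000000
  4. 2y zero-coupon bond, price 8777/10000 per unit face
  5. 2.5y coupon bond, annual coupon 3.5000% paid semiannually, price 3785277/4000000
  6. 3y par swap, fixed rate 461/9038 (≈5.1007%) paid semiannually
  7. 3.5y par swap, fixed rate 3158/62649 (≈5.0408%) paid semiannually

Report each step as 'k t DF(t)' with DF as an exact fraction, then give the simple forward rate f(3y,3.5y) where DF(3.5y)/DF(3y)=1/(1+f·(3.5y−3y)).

step 1 [0.5y] zero: DF = P = 9563/10000 ≈ 0.956300
step 2 [1y] swap r/2=491/19072: DF=(1 − 491/19072·(0.956300))/(1+491/19072) = 9509/10000 ≈ 0.950900
step 3 [1.5y] bond c/2=1/100: DF=(937869/1000000 − 1/100·(0.956300+0.950900))/(1+1/100) = 9097/10000 ≈ 0.909700
step 4 [2y] zero: DF = P = 8777/10000 ≈ 0.877700
step 5 [2.5y] bond c/2=7/400: DF=(3785277/4000000 − 7/400·(0.956300+0.950900+0.909700+0.877700))/(1+7/400) = 1733/2000 ≈ 0.866500
step 6 [3y] swap r/2=461/18076: DF=(1 − 461/18076·(0.956300+0.950900+0.909700+0.877700+0.866500))/(1+461/18076) = 8617/10000 ≈ 0.861700
step 7 [3.5y] swap r/2=1579/62649: DF=(1 − 1579/62649·(0.956300+0.950900+0.909700+0.877700+0.866500+0.861700))/(1+1579/62649) = 8421/10000 ≈ 0.842100

1 1/2 9563/10000
2 1 9509/10000
3 3/2 9097/10000
4 2 8777/10000
5 5/2 1733/2000
6 3 8617/10000
7 7/2 8421/10000
f(3y,3.5y) = ((8617/10000)/(8421/10000) − 1)/(1/2) = 56/1203 ≈ 4.6550%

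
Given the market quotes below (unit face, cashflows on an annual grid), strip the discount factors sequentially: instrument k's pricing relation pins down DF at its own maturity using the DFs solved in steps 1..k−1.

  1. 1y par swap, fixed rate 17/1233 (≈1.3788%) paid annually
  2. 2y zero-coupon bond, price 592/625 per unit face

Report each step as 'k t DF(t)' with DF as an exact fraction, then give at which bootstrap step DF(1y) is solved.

step 1 [1y] swap r/1=17/1233: DF=(1 − 17/1233·(0))/(1+17/1233) = 1233/1250 ≈ 0.986400
step 2 [2y] zero: DF = P = 592/625 ≈ 0.947200

1 1 1233/1250
2 2 592/625
DF(1y) is solved at step 1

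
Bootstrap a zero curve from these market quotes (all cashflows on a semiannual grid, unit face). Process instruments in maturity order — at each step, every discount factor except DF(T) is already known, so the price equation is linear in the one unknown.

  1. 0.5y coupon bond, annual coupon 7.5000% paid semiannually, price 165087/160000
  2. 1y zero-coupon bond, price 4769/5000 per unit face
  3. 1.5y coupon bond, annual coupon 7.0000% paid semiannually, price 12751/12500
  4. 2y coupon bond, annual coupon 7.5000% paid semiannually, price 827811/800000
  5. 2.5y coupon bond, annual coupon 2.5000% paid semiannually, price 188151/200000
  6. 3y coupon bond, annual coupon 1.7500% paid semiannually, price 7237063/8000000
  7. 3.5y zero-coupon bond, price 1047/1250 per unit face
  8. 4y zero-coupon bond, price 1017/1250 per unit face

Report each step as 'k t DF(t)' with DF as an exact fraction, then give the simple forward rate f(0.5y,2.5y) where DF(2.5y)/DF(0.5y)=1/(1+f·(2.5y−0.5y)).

step 1 [0.5y] bond c/2=3/80: DF=(165087/160000 − 3/80·(0))/(1+3/80) = 1989/2000 ≈ 0.994500
step 2 [1y] zero: DF = P = 4769/5000 ≈ 0.953800
step 3 [1.5y] bond c/2=7/200: DF=(12751/12500 − 7/200·(0.994500+0.953800))/(1+7/200) = 9197/10000 ≈ 0.919700
step 4 [2y] bond c/2=3/80: DF=(827811/800000 − 3/80·(0.994500+0.953800+0.919700))/(1+3/80) = 8937/10000 ≈ 0.893700
step 5 [2.5y] bond c/2=1/80: DF=(188151/200000 − 1/80·(0.994500+0.953800+0.919700+0.893700))/(1+1/80) = 8827/10000 ≈ 0.882700
step 6 [3y] bond c/2=7/800: DF=(7237063/8000000 − 7/800·(0.994500+0.953800+0.919700+0.893700+0.882700))/(1+7/800) = 1713/2000 ≈ 0.856500
step 7 [3.5y] zero: DF = P = 1047/1250 ≈ 0.837600
step 8 [4y] zero: DF = P = 1017/1250 ≈ 0.813600

1 1/2 1989/2000
2 1 4769/5000
3 3/2 9197/10000
4 2 8937/10000
5 5/2 8827/10000
6 3 1713/2000
7 7/2 1047/1250
8 4 1017/1250
f(0.5y,2.5y) = ((1989/2000)/(8827/10000) − 1)/(2) = 43/679 ≈ 6.3328%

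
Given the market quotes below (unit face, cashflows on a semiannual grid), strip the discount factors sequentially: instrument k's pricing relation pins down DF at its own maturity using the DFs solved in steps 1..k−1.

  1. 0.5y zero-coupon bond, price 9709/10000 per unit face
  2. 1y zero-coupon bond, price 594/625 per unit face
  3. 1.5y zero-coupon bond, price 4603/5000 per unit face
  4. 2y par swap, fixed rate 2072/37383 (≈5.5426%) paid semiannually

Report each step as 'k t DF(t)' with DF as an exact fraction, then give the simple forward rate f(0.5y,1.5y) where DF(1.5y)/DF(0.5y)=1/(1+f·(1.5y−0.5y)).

1 1/2 9709/10000
2 1 594/625
3 3/2 4603/5000
4 2 2241/2500
f(0.5y,1.5y) = ((9709/10000)/(4603/5000) − 1)/(1) = 503/9206 ≈ 5.4638%

step 1 [0.5y] zero: DF = P = 9709/10000 ≈ 0.970900
step 2 [1y] zero: DF = P = 594/625 ≈ 0.950400
step 3 [1.5y] zero: DF = P = 4603/5000 ≈ 0.920600
step 4 [2y] swap r/2=1036/37383: DF=(1 − 1036/37383·(0.970900+0.950400+0.920600))/(1+1036/37383) = 2241/2500 ≈ 0.896400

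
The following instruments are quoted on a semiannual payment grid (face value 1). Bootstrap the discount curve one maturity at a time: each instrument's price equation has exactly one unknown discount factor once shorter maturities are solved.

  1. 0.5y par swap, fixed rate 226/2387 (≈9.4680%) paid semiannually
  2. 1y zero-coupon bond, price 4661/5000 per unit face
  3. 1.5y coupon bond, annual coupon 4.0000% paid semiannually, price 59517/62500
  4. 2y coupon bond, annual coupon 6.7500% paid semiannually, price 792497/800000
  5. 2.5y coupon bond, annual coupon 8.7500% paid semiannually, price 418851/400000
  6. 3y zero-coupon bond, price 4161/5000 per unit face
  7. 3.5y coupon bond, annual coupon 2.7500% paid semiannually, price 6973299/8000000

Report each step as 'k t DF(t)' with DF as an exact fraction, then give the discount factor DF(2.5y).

step 1 [0.5y] swap r/2=113/2387: DF=(1 − 113/2387·(0))/(1+113/2387) = 2387/2500 ≈ 0.954800
step 2 [1y] zero: DF = P = 4661/5000 ≈ 0.932200
step 3 [1.5y] bond c/2=1/50: DF=(59517/62500 − 1/50·(0.954800+0.932200))/(1+1/50) = 4483/5000 ≈ 0.896600
step 4 [2y] bond c/2=27/800: DF=(792497/800000 − 27/800·(0.954800+0.932200+0.896600))/(1+27/800) = 4337/5000 ≈ 0.867400
step 5 [2.5y] bond c/2=7/160: DF=(418851/400000 − 7/160·(0.954800+0.932200+0.896600+0.867400))/(1+7/160) = 4251/5000 ≈ 0.850200
step 6 [3y] zero: DF = P = 4161/5000 ≈ 0.832200
step 7 [3.5y] bond c/2=11/800: DF=(6973299/8000000 − 11/800·(0.954800+0.932200+0.896600+0.867400+0.850200+0.832200))/(1+11/800) = 63/80 ≈ 0.787500

1 1/2 2387/2500
2 1 4661/5000
3 3/2 4483/5000
4 2 4337/5000
5 5/2 4251/5000
6 3 4161/5000
7 7/2 63/80
DF(2.5y) = 4251/5000 ≈ 0.850200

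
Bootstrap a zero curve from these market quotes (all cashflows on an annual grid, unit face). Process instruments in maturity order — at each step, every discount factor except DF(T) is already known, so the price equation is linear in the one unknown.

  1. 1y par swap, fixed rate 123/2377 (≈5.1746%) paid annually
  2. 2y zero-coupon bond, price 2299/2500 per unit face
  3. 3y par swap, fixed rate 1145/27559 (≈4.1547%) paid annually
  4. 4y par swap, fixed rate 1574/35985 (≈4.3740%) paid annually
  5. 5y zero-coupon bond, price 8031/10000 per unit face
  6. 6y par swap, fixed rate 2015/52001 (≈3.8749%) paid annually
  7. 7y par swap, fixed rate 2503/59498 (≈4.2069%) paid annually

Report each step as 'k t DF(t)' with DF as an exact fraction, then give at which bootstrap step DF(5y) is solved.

step 1 [1y] swap r/1=123/2377: DF=(1 − 123/2377·(0))/(1+123/2377) = 2377/2500 ≈ 0.950800
step 2 [2y] zero: DF = P = 2299/2500 ≈ 0.919600
step 3 [3y] swap r/1=1145/27559: DF=(1 − 1145/27559·(0.950800+0.919600))/(1+1145/27559) = 1771/2000 ≈ 0.885500
step 4 [4y] swap r/1=1574/35985: DF=(1 − 1574/35985·(0.950800+0.919600+0.885500))/(1+1574/35985) = 4213/5000 ≈ 0.842600
step 5 [5y] zero: DF = P = 8031/10000 ≈ 0.803100
step 6 [6y] swap r/1=2015/52001: DF=(1 − 2015/52001·(0.950800+0.919600+0.885500+0.842600+0.803100))/(1+2015/52001) = 1597/2000 ≈ 0.798500
step 7 [7y] swap r/1=2503/59498: DF=(1 − 2503/59498·(0.950800+0.919600+0.885500+0.842600+0.803100+0.798500))/(1+2503/59498) = 7497/10000 ≈ 0.749700

1 1 2377/2500
2 2 2299/2500
3 3 1771/2000
4 4 4213/5000
5 5 8031/10000
6 6 1597/2000
7 7 7497/10000
DF(5y) is solved at step 5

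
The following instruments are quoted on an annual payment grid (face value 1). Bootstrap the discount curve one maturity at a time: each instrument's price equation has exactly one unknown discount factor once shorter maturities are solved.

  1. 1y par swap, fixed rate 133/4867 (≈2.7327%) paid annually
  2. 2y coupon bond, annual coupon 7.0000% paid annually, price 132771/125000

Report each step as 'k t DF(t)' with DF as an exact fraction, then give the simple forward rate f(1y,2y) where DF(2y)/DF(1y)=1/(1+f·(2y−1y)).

1 1 4867/5000
2 2 929/1000
f(1y,2y) = ((4867/5000)/(929/1000) − 1)/(1) = 222/4645 ≈ 4.7793%

step 1 [1y] swap r/1=133/4867: DF=(1 − 133/4867·(0))/(1+133/4867) = 4867/5000 ≈ 0.973400
step 2 [2y] bond c/1=7/100: DF=(132771/125000 − 7/100·(0.973400))/(1+7/100) = 929/1000 ≈ 0.929000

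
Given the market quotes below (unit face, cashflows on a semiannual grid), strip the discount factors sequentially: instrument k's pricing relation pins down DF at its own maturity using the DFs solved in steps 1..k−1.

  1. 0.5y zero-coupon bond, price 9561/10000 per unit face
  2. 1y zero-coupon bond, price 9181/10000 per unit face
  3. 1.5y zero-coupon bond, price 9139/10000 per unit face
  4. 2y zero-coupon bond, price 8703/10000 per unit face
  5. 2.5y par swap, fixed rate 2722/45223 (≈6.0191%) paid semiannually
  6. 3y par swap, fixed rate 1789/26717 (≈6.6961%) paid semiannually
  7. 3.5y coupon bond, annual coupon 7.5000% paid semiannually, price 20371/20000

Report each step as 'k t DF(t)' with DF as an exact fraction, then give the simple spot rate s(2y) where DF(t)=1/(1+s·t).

1 1/2 9561/10000
2 1 9181/10000
3 3/2 9139/10000
4 2 8703/10000
5 5/2 8639/10000
6 3 8211/10000
7 7/2 3943/5000
s(2y) = (1/(8703/10000) − 1)/(2) = 1297/17406 ≈ 7.4515%

step 1 [0.5y] zero: DF = P = 9561/10000 ≈ 0.956100
step 2 [1y] zero: DF = P = 9181/10000 ≈ 0.918100
step 3 [1.5y] zero: DF = P = 9139/10000 ≈ 0.913900
step 4 [2y] zero: DF = P = 8703/10000 ≈ 0.870300
step 5 [2.5y] swap r/2=1361/45223: DF=(1 − 1361/45223·(0.956100+0.918100+0.913900+0.870300))/(1+1361/45223) = 8639/10000 ≈ 0.863900
step 6 [3y] swap r/2=1789/53434: DF=(1 − 1789/53434·(0.956100+0.918100+0.913900+0.870300+0.863900))/(1+1789/53434) = 8211/10000 ≈ 0.821100
step 7 [3.5y] bond c/2=3/80: DF=(20371/20000 − 3/80·(0.956100+0.918100+0.913900+0.870300+0.863900+0.821100))/(1+3/80) = 3943/5000 ≈ 0.788600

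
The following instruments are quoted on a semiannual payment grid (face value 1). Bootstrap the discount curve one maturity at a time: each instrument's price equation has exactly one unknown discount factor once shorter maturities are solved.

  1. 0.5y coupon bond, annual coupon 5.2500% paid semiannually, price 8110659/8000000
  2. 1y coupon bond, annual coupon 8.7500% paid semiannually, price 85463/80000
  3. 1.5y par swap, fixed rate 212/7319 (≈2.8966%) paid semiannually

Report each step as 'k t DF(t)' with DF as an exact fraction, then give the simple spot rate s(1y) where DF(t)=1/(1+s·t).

1 1/2 9879/10000
2 1 9821/10000
3 3/2 1197/1250
s(1y) = (1/(9821/10000) − 1)/(1) = 179/9821 ≈ 1.8226%

step 1 [0.5y] bond c/2=21/800: DF=(8110659/8000000 − 21/800·(0))/(1+21/800) = 9879/10000 ≈ 0.987900
step 2 [1y] bond c/2=7/160: DF=(85463/80000 − 7/160·(0.987900))/(1+7/160) = 9821/10000 ≈ 0.982100
step 3 [1.5y] swap r/2=106/7319: DF=(1 − 106/7319·(0.987900+0.982100))/(1+106/7319) = 1197/1250 ≈ 0.957600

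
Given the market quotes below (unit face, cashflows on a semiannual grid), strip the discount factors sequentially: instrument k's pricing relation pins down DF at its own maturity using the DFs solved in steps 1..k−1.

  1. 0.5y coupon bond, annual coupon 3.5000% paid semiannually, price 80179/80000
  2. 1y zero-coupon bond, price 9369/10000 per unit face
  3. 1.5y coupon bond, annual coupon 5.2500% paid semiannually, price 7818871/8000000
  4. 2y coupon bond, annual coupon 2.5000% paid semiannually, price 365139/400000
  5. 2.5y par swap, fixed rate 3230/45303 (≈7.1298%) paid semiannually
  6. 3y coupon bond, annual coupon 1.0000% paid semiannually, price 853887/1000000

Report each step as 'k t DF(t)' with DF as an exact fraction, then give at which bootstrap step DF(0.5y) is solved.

1 1/2 197/200
2 1 9369/10000
3 3/2 1129/1250
4 2 8667/10000
5 5/2 1677/2000
6 3 8271/10000
DF(0.5y) is solved at step 1

step 1 [0.5y] bond c/2=7/400: DF=(80179/80000 − 7/400·(0))/(1+7/400) = 197/200 ≈ 0.985000
step 2 [1y] zero: DF = P = 9369/10000 ≈ 0.936900
step 3 [1.5y] bond c/2=21/800: DF=(7818871/8000000 − 21/800·(0.985000+0.936900))/(1+21/800) = 1129/1250 ≈ 0.903200
step 4 [2y] bond c/2=1/80: DF=(365139/400000 − 1/80·(0.985000+0.936900+0.903200))/(1+1/80) = 8667/10000 ≈ 0.866700
step 5 [2.5y] swap r/2=1615/45303: DF=(1 − 1615/45303·(0.985000+0.936900+0.903200+0.866700))/(1+1615/45303) = 1677/2000 ≈ 0.838500
step 6 [3y] bond c/2=1/200: DF=(853887/1000000 − 1/200·(0.985000+0.936900+0.903200+0.866700+0.838500))/(1+1/200) = 8271/10000 ≈ 0.827100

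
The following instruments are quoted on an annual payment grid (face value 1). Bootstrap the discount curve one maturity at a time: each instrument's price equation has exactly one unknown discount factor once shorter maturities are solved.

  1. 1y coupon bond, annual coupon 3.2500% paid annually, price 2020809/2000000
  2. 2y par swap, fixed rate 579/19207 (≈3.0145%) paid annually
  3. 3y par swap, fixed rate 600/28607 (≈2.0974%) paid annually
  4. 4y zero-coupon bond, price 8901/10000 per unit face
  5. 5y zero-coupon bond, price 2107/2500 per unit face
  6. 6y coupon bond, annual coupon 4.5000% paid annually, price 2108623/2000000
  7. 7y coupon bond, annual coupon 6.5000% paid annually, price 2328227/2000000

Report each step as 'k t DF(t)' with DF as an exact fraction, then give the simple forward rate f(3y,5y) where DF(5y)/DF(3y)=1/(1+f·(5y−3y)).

step 1 [1y] bond c/1=13/400: DF=(2020809/2000000 − 13/400·(0))/(1+13/400) = 4893/5000 ≈ 0.978600
step 2 [2y] swap r/1=579/19207: DF=(1 − 579/19207·(0.978600))/(1+579/19207) = 9421/10000 ≈ 0.942100
step 3 [3y] swap r/1=600/28607: DF=(1 − 600/28607·(0.978600+0.942100))/(1+600/28607) = 47/50 ≈ 0.940000
step 4 [4y] zero: DF = P = 8901/10000 ≈ 0.890100
step 5 [5y] zero: DF = P = 2107/2500 ≈ 0.842800
step 6 [6y] bond c/1=9/200: DF=(2108623/2000000 − 9/200·(0.978600+0.942100+0.940000+0.890100+0.842800))/(1+9/200) = 8111/10000 ≈ 0.811100
step 7 [7y] bond c/1=13/200: DF=(2328227/2000000 − 13/200·(0.978600+0.942100+0.940000+0.890100+0.842800+0.811100))/(1+13/200) = 477/625 ≈ 0.763200

1 1 4893/5000
2 2 9421/10000
3 3 47/50
4 4 8901/10000
5 5 2107/2500
6 6 8111/10000
7 7 477/625
f(3y,5y) = ((47/50)/(2107/2500) − 1)/(2) = 243/4214 ≈ 5.7665%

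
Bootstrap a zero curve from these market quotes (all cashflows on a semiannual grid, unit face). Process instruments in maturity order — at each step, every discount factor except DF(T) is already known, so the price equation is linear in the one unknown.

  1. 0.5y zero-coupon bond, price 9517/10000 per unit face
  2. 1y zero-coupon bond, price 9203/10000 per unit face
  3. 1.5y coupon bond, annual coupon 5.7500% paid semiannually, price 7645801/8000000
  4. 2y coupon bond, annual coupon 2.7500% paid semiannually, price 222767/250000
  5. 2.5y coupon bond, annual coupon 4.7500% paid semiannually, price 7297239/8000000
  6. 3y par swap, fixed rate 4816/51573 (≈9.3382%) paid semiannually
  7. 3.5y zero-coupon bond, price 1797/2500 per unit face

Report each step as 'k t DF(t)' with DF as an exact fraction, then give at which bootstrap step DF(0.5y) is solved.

1 1/2 9517/10000
2 1 9203/10000
3 3/2 8767/10000
4 2 8417/10000
5 5/2 8077/10000
6 3 949/1250
7 7/2 1797/2500
DF(0.5y) is solved at step 1

step 1 [0.5y] zero: DF = P = 9517/10000 ≈ 0.951700
step 2 [1y] zero: DF = P = 9203/10000 ≈ 0.920300
step 3 [1.5y] bond c/2=23/800: DF=(7645801/8000000 − 23/800·(0.951700+0.920300))/(1+23/800) = 8767/10000 ≈ 0.876700
step 4 [2y] bond c/2=11/800: DF=(222767/250000 − 11/800·(0.951700+0.920300+0.876700))/(1+11/800) = 8417/10000 ≈ 0.841700
step 5 [2.5y] bond c/2=19/800: DF=(7297239/8000000 − 19/800·(0.951700+0.920300+0.876700+0.841700))/(1+19/800) = 8077/10000 ≈ 0.807700
step 6 [3y] swap r/2=2408/51573: DF=(1 − 2408/51573·(0.951700+0.920300+0.876700+0.841700+0.807700))/(1+2408/51573) = 949/1250 ≈ 0.759200
step 7 [3.5y] zero: DF = P = 1797/2500 ≈ 0.718800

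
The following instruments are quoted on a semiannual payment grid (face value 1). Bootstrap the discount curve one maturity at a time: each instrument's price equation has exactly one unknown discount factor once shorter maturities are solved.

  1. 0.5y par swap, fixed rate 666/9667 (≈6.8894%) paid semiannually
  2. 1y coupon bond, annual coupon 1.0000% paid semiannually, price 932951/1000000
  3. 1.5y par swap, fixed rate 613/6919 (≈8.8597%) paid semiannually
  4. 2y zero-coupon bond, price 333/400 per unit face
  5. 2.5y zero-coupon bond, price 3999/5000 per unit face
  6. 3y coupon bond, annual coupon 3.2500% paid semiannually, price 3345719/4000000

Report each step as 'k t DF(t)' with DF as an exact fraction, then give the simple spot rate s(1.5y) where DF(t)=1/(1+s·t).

step 1 [0.5y] swap r/2=333/9667: DF=(1 − 333/9667·(0))/(1+333/9667) = 9667/10000 ≈ 0.966700
step 2 [1y] bond c/2=1/200: DF=(932951/1000000 − 1/200·(0.966700))/(1+1/200) = 1847/2000 ≈ 0.923500
step 3 [1.5y] swap r/2=613/13838: DF=(1 − 613/13838·(0.966700+0.923500))/(1+613/13838) = 4387/5000 ≈ 0.877400
step 4 [2y] zero: DF = P = 333/400 ≈ 0.832500
step 5 [2.5y] zero: DF = P = 3999/5000 ≈ 0.799800
step 6 [3y] bond c/2=13/800: DF=(3345719/4000000 − 13/800·(0.966700+0.923500+0.877400+0.832500+0.799800))/(1+13/800) = 7527/10000 ≈ 0.752700

1 1/2 9667/10000
2 1 1847/2000
3 3/2 4387/5000
4 2 333/400
5 5/2 3999/5000
6 3 7527/10000
s(1.5y) = (1/(4387/5000) − 1)/(3/2) = 1226/13161 ≈ 9.3154%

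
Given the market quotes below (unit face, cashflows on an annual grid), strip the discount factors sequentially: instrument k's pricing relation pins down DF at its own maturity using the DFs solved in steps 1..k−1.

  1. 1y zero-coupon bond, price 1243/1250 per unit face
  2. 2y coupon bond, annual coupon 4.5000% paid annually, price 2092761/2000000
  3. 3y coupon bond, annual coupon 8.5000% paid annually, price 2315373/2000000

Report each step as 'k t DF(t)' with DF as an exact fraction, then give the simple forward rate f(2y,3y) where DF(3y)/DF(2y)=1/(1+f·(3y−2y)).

1 1 1243/1250
2 2 1917/2000
3 3 457/500
f(2y,3y) = ((1917/2000)/(457/500) − 1)/(1) = 89/1828 ≈ 4.8687%

step 1 [1y] zero: DF = P = 1243/1250 ≈ 0.994400
step 2 [2y] bond c/1=9/200: DF=(2092761/2000000 − 9/200·(0.994400))/(1+9/200) = 1917/2000 ≈ 0.958500
step 3 [3y] bond c/1=17/200: DF=(2315373/2000000 − 17/200·(0.994400+0.958500))/(1+17/200) = 457/500 ≈ 0.914000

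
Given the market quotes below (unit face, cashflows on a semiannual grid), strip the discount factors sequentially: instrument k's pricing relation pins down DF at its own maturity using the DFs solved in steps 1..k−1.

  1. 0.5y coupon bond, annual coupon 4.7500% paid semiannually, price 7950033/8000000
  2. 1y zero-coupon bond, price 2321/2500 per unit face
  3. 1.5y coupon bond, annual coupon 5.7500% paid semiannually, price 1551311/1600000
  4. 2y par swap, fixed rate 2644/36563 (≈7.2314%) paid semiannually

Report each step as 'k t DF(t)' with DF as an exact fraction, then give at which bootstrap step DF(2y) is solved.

step 1 [0.5y] bond c/2=19/800: DF=(7950033/8000000 − 19/800·(0))/(1+19/800) = 9707/10000 ≈ 0.970700
step 2 [1y] zero: DF = P = 2321/2500 ≈ 0.928400
step 3 [1.5y] bond c/2=23/800: DF=(1551311/1600000 − 23/800·(0.970700+0.928400))/(1+23/800) = 4447/5000 ≈ 0.889400
step 4 [2y] swap r/2=1322/36563: DF=(1 − 1322/36563·(0.970700+0.928400+0.889400))/(1+1322/36563) = 4339/5000 ≈ 0.867800

1 1/2 9707/10000
2 1 2321/2500
3 3/2 4447/5000
4 2 4339/5000
DF(2y) is solved at step 4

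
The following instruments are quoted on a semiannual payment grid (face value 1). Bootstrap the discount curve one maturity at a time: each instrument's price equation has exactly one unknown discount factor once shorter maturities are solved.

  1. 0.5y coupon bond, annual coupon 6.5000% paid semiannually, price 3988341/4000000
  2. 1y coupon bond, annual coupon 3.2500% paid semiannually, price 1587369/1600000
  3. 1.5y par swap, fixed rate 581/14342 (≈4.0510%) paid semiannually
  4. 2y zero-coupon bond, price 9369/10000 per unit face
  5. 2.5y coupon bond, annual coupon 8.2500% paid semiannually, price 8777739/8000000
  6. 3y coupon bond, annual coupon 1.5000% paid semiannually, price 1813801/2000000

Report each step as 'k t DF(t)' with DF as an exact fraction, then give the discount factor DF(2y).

step 1 [0.5y] bond c/2=13/400: DF=(3988341/4000000 − 13/400·(0))/(1+13/400) = 9657/10000 ≈ 0.965700
step 2 [1y] bond c/2=13/800: DF=(1587369/1600000 − 13/800·(0.965700))/(1+13/800) = 1201/1250 ≈ 0.960800
step 3 [1.5y] swap r/2=581/28684: DF=(1 − 581/28684·(0.965700+0.960800))/(1+581/28684) = 9419/10000 ≈ 0.941900
step 4 [2y] zero: DF = P = 9369/10000 ≈ 0.936900
step 5 [2.5y] bond c/2=33/800: DF=(8777739/8000000 − 33/800·(0.965700+0.960800+0.941900+0.936900))/(1+33/800) = 903/1000 ≈ 0.903000
step 6 [3y] bond c/2=3/400: DF=(1813801/2000000 − 3/400·(0.965700+0.960800+0.941900+0.936900+0.903000))/(1+3/400) = 8651/10000 ≈ 0.865100

1 1/2 9657/10000
2 1 1201/1250
3 3/2 9419/10000
4 2 9369/10000
5 5/2 903/1000
6 3 8651/10000
DF(2y) = 9369/10000 ≈ 0.936900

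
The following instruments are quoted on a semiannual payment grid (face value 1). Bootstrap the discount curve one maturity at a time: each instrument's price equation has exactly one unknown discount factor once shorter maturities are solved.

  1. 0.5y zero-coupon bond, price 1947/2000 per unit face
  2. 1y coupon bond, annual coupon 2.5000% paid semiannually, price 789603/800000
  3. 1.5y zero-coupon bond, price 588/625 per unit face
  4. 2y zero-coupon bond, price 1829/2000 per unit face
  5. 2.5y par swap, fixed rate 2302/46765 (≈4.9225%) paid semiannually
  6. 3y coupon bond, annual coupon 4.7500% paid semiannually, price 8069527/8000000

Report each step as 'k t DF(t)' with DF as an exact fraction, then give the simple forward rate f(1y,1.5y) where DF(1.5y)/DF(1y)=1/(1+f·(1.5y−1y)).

1 1/2 1947/2000
2 1 2407/2500
3 3/2 588/625
4 2 1829/2000
5 5/2 8849/10000
6 3 548/625
f(1y,1.5y) = ((2407/2500)/(588/625) − 1)/(1/2) = 55/1176 ≈ 4.6769%

step 1 [0.5y] zero: DF = P = 1947/2000 ≈ 0.973500
step 2 [1y] bond c/2=1/80: DF=(789603/800000 − 1/80·(0.973500))/(1+1/80) = 2407/2500 ≈ 0.962800
step 3 [1.5y] zero: DF = P = 588/625 ≈ 0.940800
step 4 [2y] zero: DF = P = 1829/2000 ≈ 0.914500
step 5 [2.5y] swap r/2=1151/46765: DF=(1 − 1151/46765·(0.973500+0.962800+0.940800+0.914500))/(1+1151/46765) = 8849/10000 ≈ 0.884900
step 6 [3y] bond c/2=19/800: DF=(8069527/8000000 − 19/800·(0.973500+0.962800+0.940800+0.914500+0.884900))/(1+19/800) = 548/625 ≈ 0.876800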